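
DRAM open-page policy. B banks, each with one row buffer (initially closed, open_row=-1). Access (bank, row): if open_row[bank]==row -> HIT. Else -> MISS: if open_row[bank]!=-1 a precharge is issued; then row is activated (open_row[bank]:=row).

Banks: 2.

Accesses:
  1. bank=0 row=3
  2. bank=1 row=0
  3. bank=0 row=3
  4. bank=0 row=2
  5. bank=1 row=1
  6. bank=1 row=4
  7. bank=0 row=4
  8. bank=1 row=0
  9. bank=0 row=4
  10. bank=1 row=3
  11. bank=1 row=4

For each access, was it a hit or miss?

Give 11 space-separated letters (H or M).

Acc 1: bank0 row3 -> MISS (open row3); precharges=0
Acc 2: bank1 row0 -> MISS (open row0); precharges=0
Acc 3: bank0 row3 -> HIT
Acc 4: bank0 row2 -> MISS (open row2); precharges=1
Acc 5: bank1 row1 -> MISS (open row1); precharges=2
Acc 6: bank1 row4 -> MISS (open row4); precharges=3
Acc 7: bank0 row4 -> MISS (open row4); precharges=4
Acc 8: bank1 row0 -> MISS (open row0); precharges=5
Acc 9: bank0 row4 -> HIT
Acc 10: bank1 row3 -> MISS (open row3); precharges=6
Acc 11: bank1 row4 -> MISS (open row4); precharges=7

Answer: M M H M M M M M H M M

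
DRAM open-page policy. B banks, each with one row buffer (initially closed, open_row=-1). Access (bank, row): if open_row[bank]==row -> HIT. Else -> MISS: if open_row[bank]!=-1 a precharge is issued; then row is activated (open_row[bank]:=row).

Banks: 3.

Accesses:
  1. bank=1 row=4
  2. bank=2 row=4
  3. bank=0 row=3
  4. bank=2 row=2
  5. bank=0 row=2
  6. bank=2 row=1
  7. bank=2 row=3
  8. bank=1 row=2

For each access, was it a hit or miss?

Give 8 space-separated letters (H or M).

Answer: M M M M M M M M

Derivation:
Acc 1: bank1 row4 -> MISS (open row4); precharges=0
Acc 2: bank2 row4 -> MISS (open row4); precharges=0
Acc 3: bank0 row3 -> MISS (open row3); precharges=0
Acc 4: bank2 row2 -> MISS (open row2); precharges=1
Acc 5: bank0 row2 -> MISS (open row2); precharges=2
Acc 6: bank2 row1 -> MISS (open row1); precharges=3
Acc 7: bank2 row3 -> MISS (open row3); precharges=4
Acc 8: bank1 row2 -> MISS (open row2); precharges=5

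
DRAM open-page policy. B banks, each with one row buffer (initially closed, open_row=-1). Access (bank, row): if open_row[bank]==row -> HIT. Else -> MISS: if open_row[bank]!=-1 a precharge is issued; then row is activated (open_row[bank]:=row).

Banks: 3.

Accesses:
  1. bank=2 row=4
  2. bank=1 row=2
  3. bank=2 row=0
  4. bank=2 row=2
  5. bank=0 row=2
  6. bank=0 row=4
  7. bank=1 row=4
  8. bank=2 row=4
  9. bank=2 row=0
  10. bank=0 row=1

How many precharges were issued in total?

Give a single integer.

Answer: 7

Derivation:
Acc 1: bank2 row4 -> MISS (open row4); precharges=0
Acc 2: bank1 row2 -> MISS (open row2); precharges=0
Acc 3: bank2 row0 -> MISS (open row0); precharges=1
Acc 4: bank2 row2 -> MISS (open row2); precharges=2
Acc 5: bank0 row2 -> MISS (open row2); precharges=2
Acc 6: bank0 row4 -> MISS (open row4); precharges=3
Acc 7: bank1 row4 -> MISS (open row4); precharges=4
Acc 8: bank2 row4 -> MISS (open row4); precharges=5
Acc 9: bank2 row0 -> MISS (open row0); precharges=6
Acc 10: bank0 row1 -> MISS (open row1); precharges=7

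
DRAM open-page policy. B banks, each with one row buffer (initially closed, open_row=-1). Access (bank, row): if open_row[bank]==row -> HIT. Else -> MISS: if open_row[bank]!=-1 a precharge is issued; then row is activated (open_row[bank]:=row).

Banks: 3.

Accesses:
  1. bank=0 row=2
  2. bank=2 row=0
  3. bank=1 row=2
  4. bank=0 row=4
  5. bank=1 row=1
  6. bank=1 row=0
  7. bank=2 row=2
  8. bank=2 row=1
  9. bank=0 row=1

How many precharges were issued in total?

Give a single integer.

Acc 1: bank0 row2 -> MISS (open row2); precharges=0
Acc 2: bank2 row0 -> MISS (open row0); precharges=0
Acc 3: bank1 row2 -> MISS (open row2); precharges=0
Acc 4: bank0 row4 -> MISS (open row4); precharges=1
Acc 5: bank1 row1 -> MISS (open row1); precharges=2
Acc 6: bank1 row0 -> MISS (open row0); precharges=3
Acc 7: bank2 row2 -> MISS (open row2); precharges=4
Acc 8: bank2 row1 -> MISS (open row1); precharges=5
Acc 9: bank0 row1 -> MISS (open row1); precharges=6

Answer: 6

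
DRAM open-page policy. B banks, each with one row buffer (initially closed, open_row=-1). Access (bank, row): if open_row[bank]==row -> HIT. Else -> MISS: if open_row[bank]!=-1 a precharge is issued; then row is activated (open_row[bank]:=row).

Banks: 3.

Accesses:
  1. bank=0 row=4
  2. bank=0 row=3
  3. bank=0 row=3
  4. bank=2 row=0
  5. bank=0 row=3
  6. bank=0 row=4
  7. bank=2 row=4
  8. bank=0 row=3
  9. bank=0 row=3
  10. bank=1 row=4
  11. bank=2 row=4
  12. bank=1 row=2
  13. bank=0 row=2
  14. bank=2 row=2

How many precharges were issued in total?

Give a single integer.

Answer: 7

Derivation:
Acc 1: bank0 row4 -> MISS (open row4); precharges=0
Acc 2: bank0 row3 -> MISS (open row3); precharges=1
Acc 3: bank0 row3 -> HIT
Acc 4: bank2 row0 -> MISS (open row0); precharges=1
Acc 5: bank0 row3 -> HIT
Acc 6: bank0 row4 -> MISS (open row4); precharges=2
Acc 7: bank2 row4 -> MISS (open row4); precharges=3
Acc 8: bank0 row3 -> MISS (open row3); precharges=4
Acc 9: bank0 row3 -> HIT
Acc 10: bank1 row4 -> MISS (open row4); precharges=4
Acc 11: bank2 row4 -> HIT
Acc 12: bank1 row2 -> MISS (open row2); precharges=5
Acc 13: bank0 row2 -> MISS (open row2); precharges=6
Acc 14: bank2 row2 -> MISS (open row2); precharges=7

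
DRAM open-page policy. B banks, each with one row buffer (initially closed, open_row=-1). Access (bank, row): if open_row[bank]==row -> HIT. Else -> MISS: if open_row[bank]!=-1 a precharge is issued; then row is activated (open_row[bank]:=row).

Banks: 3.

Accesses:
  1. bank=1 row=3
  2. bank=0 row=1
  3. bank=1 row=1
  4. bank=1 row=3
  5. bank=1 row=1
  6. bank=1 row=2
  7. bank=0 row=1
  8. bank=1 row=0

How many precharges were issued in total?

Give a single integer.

Answer: 5

Derivation:
Acc 1: bank1 row3 -> MISS (open row3); precharges=0
Acc 2: bank0 row1 -> MISS (open row1); precharges=0
Acc 3: bank1 row1 -> MISS (open row1); precharges=1
Acc 4: bank1 row3 -> MISS (open row3); precharges=2
Acc 5: bank1 row1 -> MISS (open row1); precharges=3
Acc 6: bank1 row2 -> MISS (open row2); precharges=4
Acc 7: bank0 row1 -> HIT
Acc 8: bank1 row0 -> MISS (open row0); precharges=5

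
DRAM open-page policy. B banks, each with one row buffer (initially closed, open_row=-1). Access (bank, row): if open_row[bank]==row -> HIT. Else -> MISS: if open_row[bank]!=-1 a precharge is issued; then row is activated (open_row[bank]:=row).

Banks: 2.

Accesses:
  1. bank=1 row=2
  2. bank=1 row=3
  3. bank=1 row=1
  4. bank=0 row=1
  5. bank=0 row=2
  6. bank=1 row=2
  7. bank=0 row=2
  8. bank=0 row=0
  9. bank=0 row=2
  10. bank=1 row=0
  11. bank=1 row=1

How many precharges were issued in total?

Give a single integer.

Acc 1: bank1 row2 -> MISS (open row2); precharges=0
Acc 2: bank1 row3 -> MISS (open row3); precharges=1
Acc 3: bank1 row1 -> MISS (open row1); precharges=2
Acc 4: bank0 row1 -> MISS (open row1); precharges=2
Acc 5: bank0 row2 -> MISS (open row2); precharges=3
Acc 6: bank1 row2 -> MISS (open row2); precharges=4
Acc 7: bank0 row2 -> HIT
Acc 8: bank0 row0 -> MISS (open row0); precharges=5
Acc 9: bank0 row2 -> MISS (open row2); precharges=6
Acc 10: bank1 row0 -> MISS (open row0); precharges=7
Acc 11: bank1 row1 -> MISS (open row1); precharges=8

Answer: 8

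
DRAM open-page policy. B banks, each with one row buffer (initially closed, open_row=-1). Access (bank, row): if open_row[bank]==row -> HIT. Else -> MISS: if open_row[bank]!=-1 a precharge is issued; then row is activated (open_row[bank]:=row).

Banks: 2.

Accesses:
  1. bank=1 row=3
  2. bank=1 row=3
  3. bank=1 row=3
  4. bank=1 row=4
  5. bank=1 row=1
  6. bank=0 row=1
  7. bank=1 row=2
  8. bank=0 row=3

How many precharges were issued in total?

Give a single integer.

Answer: 4

Derivation:
Acc 1: bank1 row3 -> MISS (open row3); precharges=0
Acc 2: bank1 row3 -> HIT
Acc 3: bank1 row3 -> HIT
Acc 4: bank1 row4 -> MISS (open row4); precharges=1
Acc 5: bank1 row1 -> MISS (open row1); precharges=2
Acc 6: bank0 row1 -> MISS (open row1); precharges=2
Acc 7: bank1 row2 -> MISS (open row2); precharges=3
Acc 8: bank0 row3 -> MISS (open row3); precharges=4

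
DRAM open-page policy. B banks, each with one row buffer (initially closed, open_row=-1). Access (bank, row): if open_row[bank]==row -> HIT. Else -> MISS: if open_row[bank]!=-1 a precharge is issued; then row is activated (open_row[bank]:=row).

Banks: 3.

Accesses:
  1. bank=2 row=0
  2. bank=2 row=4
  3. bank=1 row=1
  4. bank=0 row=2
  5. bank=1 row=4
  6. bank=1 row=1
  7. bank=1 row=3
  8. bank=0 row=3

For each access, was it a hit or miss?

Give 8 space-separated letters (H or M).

Acc 1: bank2 row0 -> MISS (open row0); precharges=0
Acc 2: bank2 row4 -> MISS (open row4); precharges=1
Acc 3: bank1 row1 -> MISS (open row1); precharges=1
Acc 4: bank0 row2 -> MISS (open row2); precharges=1
Acc 5: bank1 row4 -> MISS (open row4); precharges=2
Acc 6: bank1 row1 -> MISS (open row1); precharges=3
Acc 7: bank1 row3 -> MISS (open row3); precharges=4
Acc 8: bank0 row3 -> MISS (open row3); precharges=5

Answer: M M M M M M M M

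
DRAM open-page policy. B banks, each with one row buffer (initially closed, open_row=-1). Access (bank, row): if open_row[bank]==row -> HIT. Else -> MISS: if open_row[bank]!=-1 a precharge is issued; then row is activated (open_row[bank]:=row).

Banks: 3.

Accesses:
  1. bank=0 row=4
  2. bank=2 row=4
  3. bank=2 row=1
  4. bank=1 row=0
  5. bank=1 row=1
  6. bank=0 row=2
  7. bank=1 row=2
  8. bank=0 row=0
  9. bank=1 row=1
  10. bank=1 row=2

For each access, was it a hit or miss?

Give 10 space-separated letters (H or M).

Answer: M M M M M M M M M M

Derivation:
Acc 1: bank0 row4 -> MISS (open row4); precharges=0
Acc 2: bank2 row4 -> MISS (open row4); precharges=0
Acc 3: bank2 row1 -> MISS (open row1); precharges=1
Acc 4: bank1 row0 -> MISS (open row0); precharges=1
Acc 5: bank1 row1 -> MISS (open row1); precharges=2
Acc 6: bank0 row2 -> MISS (open row2); precharges=3
Acc 7: bank1 row2 -> MISS (open row2); precharges=4
Acc 8: bank0 row0 -> MISS (open row0); precharges=5
Acc 9: bank1 row1 -> MISS (open row1); precharges=6
Acc 10: bank1 row2 -> MISS (open row2); precharges=7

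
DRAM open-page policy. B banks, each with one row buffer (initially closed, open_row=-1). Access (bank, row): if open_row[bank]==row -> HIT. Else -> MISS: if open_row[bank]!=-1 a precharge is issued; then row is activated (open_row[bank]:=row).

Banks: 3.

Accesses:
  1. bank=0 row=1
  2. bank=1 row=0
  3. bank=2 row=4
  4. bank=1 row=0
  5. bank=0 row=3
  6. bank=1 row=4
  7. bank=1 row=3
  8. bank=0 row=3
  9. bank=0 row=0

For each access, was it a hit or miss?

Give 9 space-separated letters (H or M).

Answer: M M M H M M M H M

Derivation:
Acc 1: bank0 row1 -> MISS (open row1); precharges=0
Acc 2: bank1 row0 -> MISS (open row0); precharges=0
Acc 3: bank2 row4 -> MISS (open row4); precharges=0
Acc 4: bank1 row0 -> HIT
Acc 5: bank0 row3 -> MISS (open row3); precharges=1
Acc 6: bank1 row4 -> MISS (open row4); precharges=2
Acc 7: bank1 row3 -> MISS (open row3); precharges=3
Acc 8: bank0 row3 -> HIT
Acc 9: bank0 row0 -> MISS (open row0); precharges=4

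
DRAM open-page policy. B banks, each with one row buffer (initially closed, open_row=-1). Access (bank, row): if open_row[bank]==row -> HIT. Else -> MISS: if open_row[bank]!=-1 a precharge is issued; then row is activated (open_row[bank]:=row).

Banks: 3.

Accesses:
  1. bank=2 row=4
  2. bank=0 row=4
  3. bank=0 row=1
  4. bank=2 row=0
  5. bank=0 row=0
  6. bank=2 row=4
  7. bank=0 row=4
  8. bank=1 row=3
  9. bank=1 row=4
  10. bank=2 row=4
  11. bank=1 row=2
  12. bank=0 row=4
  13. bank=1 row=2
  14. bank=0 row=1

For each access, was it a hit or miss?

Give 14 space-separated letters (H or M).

Answer: M M M M M M M M M H M H H M

Derivation:
Acc 1: bank2 row4 -> MISS (open row4); precharges=0
Acc 2: bank0 row4 -> MISS (open row4); precharges=0
Acc 3: bank0 row1 -> MISS (open row1); precharges=1
Acc 4: bank2 row0 -> MISS (open row0); precharges=2
Acc 5: bank0 row0 -> MISS (open row0); precharges=3
Acc 6: bank2 row4 -> MISS (open row4); precharges=4
Acc 7: bank0 row4 -> MISS (open row4); precharges=5
Acc 8: bank1 row3 -> MISS (open row3); precharges=5
Acc 9: bank1 row4 -> MISS (open row4); precharges=6
Acc 10: bank2 row4 -> HIT
Acc 11: bank1 row2 -> MISS (open row2); precharges=7
Acc 12: bank0 row4 -> HIT
Acc 13: bank1 row2 -> HIT
Acc 14: bank0 row1 -> MISS (open row1); precharges=8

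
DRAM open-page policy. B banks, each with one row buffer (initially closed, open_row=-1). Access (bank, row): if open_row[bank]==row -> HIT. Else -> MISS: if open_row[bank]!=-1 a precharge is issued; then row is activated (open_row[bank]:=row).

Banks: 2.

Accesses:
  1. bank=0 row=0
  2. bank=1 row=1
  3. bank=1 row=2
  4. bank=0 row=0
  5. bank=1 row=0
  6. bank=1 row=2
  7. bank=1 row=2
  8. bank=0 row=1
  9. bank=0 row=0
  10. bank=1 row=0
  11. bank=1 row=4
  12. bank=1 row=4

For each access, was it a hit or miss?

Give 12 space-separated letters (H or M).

Acc 1: bank0 row0 -> MISS (open row0); precharges=0
Acc 2: bank1 row1 -> MISS (open row1); precharges=0
Acc 3: bank1 row2 -> MISS (open row2); precharges=1
Acc 4: bank0 row0 -> HIT
Acc 5: bank1 row0 -> MISS (open row0); precharges=2
Acc 6: bank1 row2 -> MISS (open row2); precharges=3
Acc 7: bank1 row2 -> HIT
Acc 8: bank0 row1 -> MISS (open row1); precharges=4
Acc 9: bank0 row0 -> MISS (open row0); precharges=5
Acc 10: bank1 row0 -> MISS (open row0); precharges=6
Acc 11: bank1 row4 -> MISS (open row4); precharges=7
Acc 12: bank1 row4 -> HIT

Answer: M M M H M M H M M M M H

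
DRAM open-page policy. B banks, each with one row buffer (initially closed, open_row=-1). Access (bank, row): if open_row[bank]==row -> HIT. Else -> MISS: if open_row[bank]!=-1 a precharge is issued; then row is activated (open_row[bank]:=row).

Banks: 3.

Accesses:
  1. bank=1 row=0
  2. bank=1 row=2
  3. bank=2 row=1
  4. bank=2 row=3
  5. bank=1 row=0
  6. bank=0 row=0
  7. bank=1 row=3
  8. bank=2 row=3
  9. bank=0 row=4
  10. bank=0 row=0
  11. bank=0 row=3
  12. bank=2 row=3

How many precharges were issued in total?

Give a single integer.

Answer: 7

Derivation:
Acc 1: bank1 row0 -> MISS (open row0); precharges=0
Acc 2: bank1 row2 -> MISS (open row2); precharges=1
Acc 3: bank2 row1 -> MISS (open row1); precharges=1
Acc 4: bank2 row3 -> MISS (open row3); precharges=2
Acc 5: bank1 row0 -> MISS (open row0); precharges=3
Acc 6: bank0 row0 -> MISS (open row0); precharges=3
Acc 7: bank1 row3 -> MISS (open row3); precharges=4
Acc 8: bank2 row3 -> HIT
Acc 9: bank0 row4 -> MISS (open row4); precharges=5
Acc 10: bank0 row0 -> MISS (open row0); precharges=6
Acc 11: bank0 row3 -> MISS (open row3); precharges=7
Acc 12: bank2 row3 -> HIT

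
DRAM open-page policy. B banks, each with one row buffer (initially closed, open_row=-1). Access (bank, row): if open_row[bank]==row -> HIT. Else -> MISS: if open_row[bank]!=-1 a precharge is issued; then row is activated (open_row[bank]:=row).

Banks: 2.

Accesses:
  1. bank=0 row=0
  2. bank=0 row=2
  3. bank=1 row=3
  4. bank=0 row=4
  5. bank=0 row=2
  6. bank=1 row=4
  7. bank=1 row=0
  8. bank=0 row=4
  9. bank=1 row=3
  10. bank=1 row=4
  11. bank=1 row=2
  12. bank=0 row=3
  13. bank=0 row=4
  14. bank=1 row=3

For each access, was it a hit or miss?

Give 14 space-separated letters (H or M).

Acc 1: bank0 row0 -> MISS (open row0); precharges=0
Acc 2: bank0 row2 -> MISS (open row2); precharges=1
Acc 3: bank1 row3 -> MISS (open row3); precharges=1
Acc 4: bank0 row4 -> MISS (open row4); precharges=2
Acc 5: bank0 row2 -> MISS (open row2); precharges=3
Acc 6: bank1 row4 -> MISS (open row4); precharges=4
Acc 7: bank1 row0 -> MISS (open row0); precharges=5
Acc 8: bank0 row4 -> MISS (open row4); precharges=6
Acc 9: bank1 row3 -> MISS (open row3); precharges=7
Acc 10: bank1 row4 -> MISS (open row4); precharges=8
Acc 11: bank1 row2 -> MISS (open row2); precharges=9
Acc 12: bank0 row3 -> MISS (open row3); precharges=10
Acc 13: bank0 row4 -> MISS (open row4); precharges=11
Acc 14: bank1 row3 -> MISS (open row3); precharges=12

Answer: M M M M M M M M M M M M M M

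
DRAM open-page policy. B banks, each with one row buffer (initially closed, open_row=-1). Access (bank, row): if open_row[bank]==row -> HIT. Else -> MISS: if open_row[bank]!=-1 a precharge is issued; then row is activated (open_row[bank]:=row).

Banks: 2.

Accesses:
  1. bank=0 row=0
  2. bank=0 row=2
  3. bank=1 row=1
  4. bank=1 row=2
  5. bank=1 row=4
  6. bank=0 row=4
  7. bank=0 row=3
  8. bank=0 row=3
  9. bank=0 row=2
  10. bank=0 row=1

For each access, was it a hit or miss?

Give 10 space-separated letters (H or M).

Answer: M M M M M M M H M M

Derivation:
Acc 1: bank0 row0 -> MISS (open row0); precharges=0
Acc 2: bank0 row2 -> MISS (open row2); precharges=1
Acc 3: bank1 row1 -> MISS (open row1); precharges=1
Acc 4: bank1 row2 -> MISS (open row2); precharges=2
Acc 5: bank1 row4 -> MISS (open row4); precharges=3
Acc 6: bank0 row4 -> MISS (open row4); precharges=4
Acc 7: bank0 row3 -> MISS (open row3); precharges=5
Acc 8: bank0 row3 -> HIT
Acc 9: bank0 row2 -> MISS (open row2); precharges=6
Acc 10: bank0 row1 -> MISS (open row1); precharges=7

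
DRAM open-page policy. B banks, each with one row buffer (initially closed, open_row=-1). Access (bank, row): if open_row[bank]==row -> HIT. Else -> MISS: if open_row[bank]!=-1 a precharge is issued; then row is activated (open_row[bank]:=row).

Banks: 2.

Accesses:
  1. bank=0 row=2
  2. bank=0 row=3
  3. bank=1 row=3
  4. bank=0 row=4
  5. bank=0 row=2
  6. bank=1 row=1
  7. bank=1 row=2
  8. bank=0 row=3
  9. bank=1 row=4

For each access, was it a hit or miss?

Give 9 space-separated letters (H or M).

Answer: M M M M M M M M M

Derivation:
Acc 1: bank0 row2 -> MISS (open row2); precharges=0
Acc 2: bank0 row3 -> MISS (open row3); precharges=1
Acc 3: bank1 row3 -> MISS (open row3); precharges=1
Acc 4: bank0 row4 -> MISS (open row4); precharges=2
Acc 5: bank0 row2 -> MISS (open row2); precharges=3
Acc 6: bank1 row1 -> MISS (open row1); precharges=4
Acc 7: bank1 row2 -> MISS (open row2); precharges=5
Acc 8: bank0 row3 -> MISS (open row3); precharges=6
Acc 9: bank1 row4 -> MISS (open row4); precharges=7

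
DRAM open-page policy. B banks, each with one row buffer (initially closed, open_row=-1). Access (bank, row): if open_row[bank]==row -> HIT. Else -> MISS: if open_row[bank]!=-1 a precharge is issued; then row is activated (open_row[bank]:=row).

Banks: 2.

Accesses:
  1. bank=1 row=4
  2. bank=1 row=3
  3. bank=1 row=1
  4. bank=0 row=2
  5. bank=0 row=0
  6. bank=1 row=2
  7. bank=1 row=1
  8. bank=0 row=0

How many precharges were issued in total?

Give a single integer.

Acc 1: bank1 row4 -> MISS (open row4); precharges=0
Acc 2: bank1 row3 -> MISS (open row3); precharges=1
Acc 3: bank1 row1 -> MISS (open row1); precharges=2
Acc 4: bank0 row2 -> MISS (open row2); precharges=2
Acc 5: bank0 row0 -> MISS (open row0); precharges=3
Acc 6: bank1 row2 -> MISS (open row2); precharges=4
Acc 7: bank1 row1 -> MISS (open row1); precharges=5
Acc 8: bank0 row0 -> HIT

Answer: 5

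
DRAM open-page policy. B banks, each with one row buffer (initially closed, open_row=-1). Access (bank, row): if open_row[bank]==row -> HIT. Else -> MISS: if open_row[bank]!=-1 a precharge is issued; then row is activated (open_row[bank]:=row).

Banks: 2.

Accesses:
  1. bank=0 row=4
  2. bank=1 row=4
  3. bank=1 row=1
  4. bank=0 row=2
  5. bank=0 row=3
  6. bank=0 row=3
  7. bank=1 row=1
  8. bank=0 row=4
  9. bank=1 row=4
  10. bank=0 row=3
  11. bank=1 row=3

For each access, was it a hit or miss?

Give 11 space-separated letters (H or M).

Acc 1: bank0 row4 -> MISS (open row4); precharges=0
Acc 2: bank1 row4 -> MISS (open row4); precharges=0
Acc 3: bank1 row1 -> MISS (open row1); precharges=1
Acc 4: bank0 row2 -> MISS (open row2); precharges=2
Acc 5: bank0 row3 -> MISS (open row3); precharges=3
Acc 6: bank0 row3 -> HIT
Acc 7: bank1 row1 -> HIT
Acc 8: bank0 row4 -> MISS (open row4); precharges=4
Acc 9: bank1 row4 -> MISS (open row4); precharges=5
Acc 10: bank0 row3 -> MISS (open row3); precharges=6
Acc 11: bank1 row3 -> MISS (open row3); precharges=7

Answer: M M M M M H H M M M M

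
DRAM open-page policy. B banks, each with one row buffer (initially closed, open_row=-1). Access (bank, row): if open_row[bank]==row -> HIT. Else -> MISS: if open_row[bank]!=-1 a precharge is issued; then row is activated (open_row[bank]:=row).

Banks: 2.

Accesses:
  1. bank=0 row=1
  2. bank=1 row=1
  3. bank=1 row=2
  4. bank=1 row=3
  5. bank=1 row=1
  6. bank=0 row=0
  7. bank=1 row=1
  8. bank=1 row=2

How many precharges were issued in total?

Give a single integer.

Acc 1: bank0 row1 -> MISS (open row1); precharges=0
Acc 2: bank1 row1 -> MISS (open row1); precharges=0
Acc 3: bank1 row2 -> MISS (open row2); precharges=1
Acc 4: bank1 row3 -> MISS (open row3); precharges=2
Acc 5: bank1 row1 -> MISS (open row1); precharges=3
Acc 6: bank0 row0 -> MISS (open row0); precharges=4
Acc 7: bank1 row1 -> HIT
Acc 8: bank1 row2 -> MISS (open row2); precharges=5

Answer: 5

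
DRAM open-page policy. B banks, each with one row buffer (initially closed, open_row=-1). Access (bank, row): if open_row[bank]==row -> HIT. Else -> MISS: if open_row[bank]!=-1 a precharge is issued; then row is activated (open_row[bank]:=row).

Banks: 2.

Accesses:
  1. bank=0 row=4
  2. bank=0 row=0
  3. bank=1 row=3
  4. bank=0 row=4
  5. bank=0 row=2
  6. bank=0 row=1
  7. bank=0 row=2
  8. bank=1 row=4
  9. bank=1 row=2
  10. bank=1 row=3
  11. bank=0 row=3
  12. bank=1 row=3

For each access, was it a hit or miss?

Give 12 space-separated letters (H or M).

Acc 1: bank0 row4 -> MISS (open row4); precharges=0
Acc 2: bank0 row0 -> MISS (open row0); precharges=1
Acc 3: bank1 row3 -> MISS (open row3); precharges=1
Acc 4: bank0 row4 -> MISS (open row4); precharges=2
Acc 5: bank0 row2 -> MISS (open row2); precharges=3
Acc 6: bank0 row1 -> MISS (open row1); precharges=4
Acc 7: bank0 row2 -> MISS (open row2); precharges=5
Acc 8: bank1 row4 -> MISS (open row4); precharges=6
Acc 9: bank1 row2 -> MISS (open row2); precharges=7
Acc 10: bank1 row3 -> MISS (open row3); precharges=8
Acc 11: bank0 row3 -> MISS (open row3); precharges=9
Acc 12: bank1 row3 -> HIT

Answer: M M M M M M M M M M M H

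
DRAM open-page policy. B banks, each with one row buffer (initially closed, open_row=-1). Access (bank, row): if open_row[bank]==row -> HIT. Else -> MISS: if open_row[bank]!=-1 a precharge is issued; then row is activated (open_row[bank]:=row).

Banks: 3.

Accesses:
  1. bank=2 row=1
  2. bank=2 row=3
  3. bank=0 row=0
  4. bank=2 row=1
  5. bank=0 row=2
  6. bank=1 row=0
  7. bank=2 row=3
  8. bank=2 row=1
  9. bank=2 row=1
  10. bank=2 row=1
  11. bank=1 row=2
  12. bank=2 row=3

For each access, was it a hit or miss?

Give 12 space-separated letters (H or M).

Answer: M M M M M M M M H H M M

Derivation:
Acc 1: bank2 row1 -> MISS (open row1); precharges=0
Acc 2: bank2 row3 -> MISS (open row3); precharges=1
Acc 3: bank0 row0 -> MISS (open row0); precharges=1
Acc 4: bank2 row1 -> MISS (open row1); precharges=2
Acc 5: bank0 row2 -> MISS (open row2); precharges=3
Acc 6: bank1 row0 -> MISS (open row0); precharges=3
Acc 7: bank2 row3 -> MISS (open row3); precharges=4
Acc 8: bank2 row1 -> MISS (open row1); precharges=5
Acc 9: bank2 row1 -> HIT
Acc 10: bank2 row1 -> HIT
Acc 11: bank1 row2 -> MISS (open row2); precharges=6
Acc 12: bank2 row3 -> MISS (open row3); precharges=7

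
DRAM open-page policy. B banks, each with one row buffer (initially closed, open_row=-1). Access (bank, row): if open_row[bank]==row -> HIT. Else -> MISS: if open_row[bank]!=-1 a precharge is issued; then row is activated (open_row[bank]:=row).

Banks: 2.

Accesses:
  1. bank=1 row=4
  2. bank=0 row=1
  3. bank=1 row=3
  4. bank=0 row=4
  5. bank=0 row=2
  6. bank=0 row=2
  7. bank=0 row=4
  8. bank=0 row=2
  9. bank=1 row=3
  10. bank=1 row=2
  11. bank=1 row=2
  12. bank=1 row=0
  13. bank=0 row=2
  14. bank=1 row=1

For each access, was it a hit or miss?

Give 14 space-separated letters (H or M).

Acc 1: bank1 row4 -> MISS (open row4); precharges=0
Acc 2: bank0 row1 -> MISS (open row1); precharges=0
Acc 3: bank1 row3 -> MISS (open row3); precharges=1
Acc 4: bank0 row4 -> MISS (open row4); precharges=2
Acc 5: bank0 row2 -> MISS (open row2); precharges=3
Acc 6: bank0 row2 -> HIT
Acc 7: bank0 row4 -> MISS (open row4); precharges=4
Acc 8: bank0 row2 -> MISS (open row2); precharges=5
Acc 9: bank1 row3 -> HIT
Acc 10: bank1 row2 -> MISS (open row2); precharges=6
Acc 11: bank1 row2 -> HIT
Acc 12: bank1 row0 -> MISS (open row0); precharges=7
Acc 13: bank0 row2 -> HIT
Acc 14: bank1 row1 -> MISS (open row1); precharges=8

Answer: M M M M M H M M H M H M H M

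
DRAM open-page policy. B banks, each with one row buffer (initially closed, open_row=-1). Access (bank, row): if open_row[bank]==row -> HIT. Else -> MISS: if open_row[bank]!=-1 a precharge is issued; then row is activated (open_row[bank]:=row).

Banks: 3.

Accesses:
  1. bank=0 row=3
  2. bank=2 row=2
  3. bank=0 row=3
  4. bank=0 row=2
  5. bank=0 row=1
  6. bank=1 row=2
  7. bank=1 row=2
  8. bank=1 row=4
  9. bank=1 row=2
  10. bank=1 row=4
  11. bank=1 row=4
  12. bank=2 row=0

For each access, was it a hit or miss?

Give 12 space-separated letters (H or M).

Answer: M M H M M M H M M M H M

Derivation:
Acc 1: bank0 row3 -> MISS (open row3); precharges=0
Acc 2: bank2 row2 -> MISS (open row2); precharges=0
Acc 3: bank0 row3 -> HIT
Acc 4: bank0 row2 -> MISS (open row2); precharges=1
Acc 5: bank0 row1 -> MISS (open row1); precharges=2
Acc 6: bank1 row2 -> MISS (open row2); precharges=2
Acc 7: bank1 row2 -> HIT
Acc 8: bank1 row4 -> MISS (open row4); precharges=3
Acc 9: bank1 row2 -> MISS (open row2); precharges=4
Acc 10: bank1 row4 -> MISS (open row4); precharges=5
Acc 11: bank1 row4 -> HIT
Acc 12: bank2 row0 -> MISS (open row0); precharges=6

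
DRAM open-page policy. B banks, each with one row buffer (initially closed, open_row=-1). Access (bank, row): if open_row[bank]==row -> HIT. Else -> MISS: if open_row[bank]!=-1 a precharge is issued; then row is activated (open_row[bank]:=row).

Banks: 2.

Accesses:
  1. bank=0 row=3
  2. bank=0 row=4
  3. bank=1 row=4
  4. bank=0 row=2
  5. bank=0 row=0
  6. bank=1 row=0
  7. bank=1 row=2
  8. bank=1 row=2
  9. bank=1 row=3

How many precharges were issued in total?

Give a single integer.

Acc 1: bank0 row3 -> MISS (open row3); precharges=0
Acc 2: bank0 row4 -> MISS (open row4); precharges=1
Acc 3: bank1 row4 -> MISS (open row4); precharges=1
Acc 4: bank0 row2 -> MISS (open row2); precharges=2
Acc 5: bank0 row0 -> MISS (open row0); precharges=3
Acc 6: bank1 row0 -> MISS (open row0); precharges=4
Acc 7: bank1 row2 -> MISS (open row2); precharges=5
Acc 8: bank1 row2 -> HIT
Acc 9: bank1 row3 -> MISS (open row3); precharges=6

Answer: 6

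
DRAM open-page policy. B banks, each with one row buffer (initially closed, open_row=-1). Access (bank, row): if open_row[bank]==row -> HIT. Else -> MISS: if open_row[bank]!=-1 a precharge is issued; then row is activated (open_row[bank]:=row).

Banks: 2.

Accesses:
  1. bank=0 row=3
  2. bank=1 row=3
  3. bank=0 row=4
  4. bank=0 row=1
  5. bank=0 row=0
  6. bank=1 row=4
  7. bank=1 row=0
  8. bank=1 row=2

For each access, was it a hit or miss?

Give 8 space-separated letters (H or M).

Acc 1: bank0 row3 -> MISS (open row3); precharges=0
Acc 2: bank1 row3 -> MISS (open row3); precharges=0
Acc 3: bank0 row4 -> MISS (open row4); precharges=1
Acc 4: bank0 row1 -> MISS (open row1); precharges=2
Acc 5: bank0 row0 -> MISS (open row0); precharges=3
Acc 6: bank1 row4 -> MISS (open row4); precharges=4
Acc 7: bank1 row0 -> MISS (open row0); precharges=5
Acc 8: bank1 row2 -> MISS (open row2); precharges=6

Answer: M M M M M M M M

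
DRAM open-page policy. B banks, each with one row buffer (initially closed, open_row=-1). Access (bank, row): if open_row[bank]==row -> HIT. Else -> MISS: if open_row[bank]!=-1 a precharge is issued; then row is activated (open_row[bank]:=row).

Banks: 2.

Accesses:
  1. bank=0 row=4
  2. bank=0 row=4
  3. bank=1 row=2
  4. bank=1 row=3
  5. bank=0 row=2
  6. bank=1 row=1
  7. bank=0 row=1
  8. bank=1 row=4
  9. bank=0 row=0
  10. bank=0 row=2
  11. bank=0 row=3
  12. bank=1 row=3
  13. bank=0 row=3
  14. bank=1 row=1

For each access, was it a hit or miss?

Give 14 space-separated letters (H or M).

Answer: M H M M M M M M M M M M H M

Derivation:
Acc 1: bank0 row4 -> MISS (open row4); precharges=0
Acc 2: bank0 row4 -> HIT
Acc 3: bank1 row2 -> MISS (open row2); precharges=0
Acc 4: bank1 row3 -> MISS (open row3); precharges=1
Acc 5: bank0 row2 -> MISS (open row2); precharges=2
Acc 6: bank1 row1 -> MISS (open row1); precharges=3
Acc 7: bank0 row1 -> MISS (open row1); precharges=4
Acc 8: bank1 row4 -> MISS (open row4); precharges=5
Acc 9: bank0 row0 -> MISS (open row0); precharges=6
Acc 10: bank0 row2 -> MISS (open row2); precharges=7
Acc 11: bank0 row3 -> MISS (open row3); precharges=8
Acc 12: bank1 row3 -> MISS (open row3); precharges=9
Acc 13: bank0 row3 -> HIT
Acc 14: bank1 row1 -> MISS (open row1); precharges=10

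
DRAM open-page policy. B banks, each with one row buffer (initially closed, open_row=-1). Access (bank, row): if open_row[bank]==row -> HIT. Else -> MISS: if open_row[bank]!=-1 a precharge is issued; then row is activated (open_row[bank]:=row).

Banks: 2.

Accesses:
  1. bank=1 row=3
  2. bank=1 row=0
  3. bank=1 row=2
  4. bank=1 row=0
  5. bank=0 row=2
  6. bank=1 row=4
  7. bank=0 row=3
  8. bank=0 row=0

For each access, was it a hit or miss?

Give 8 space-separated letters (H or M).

Answer: M M M M M M M M

Derivation:
Acc 1: bank1 row3 -> MISS (open row3); precharges=0
Acc 2: bank1 row0 -> MISS (open row0); precharges=1
Acc 3: bank1 row2 -> MISS (open row2); precharges=2
Acc 4: bank1 row0 -> MISS (open row0); precharges=3
Acc 5: bank0 row2 -> MISS (open row2); precharges=3
Acc 6: bank1 row4 -> MISS (open row4); precharges=4
Acc 7: bank0 row3 -> MISS (open row3); precharges=5
Acc 8: bank0 row0 -> MISS (open row0); precharges=6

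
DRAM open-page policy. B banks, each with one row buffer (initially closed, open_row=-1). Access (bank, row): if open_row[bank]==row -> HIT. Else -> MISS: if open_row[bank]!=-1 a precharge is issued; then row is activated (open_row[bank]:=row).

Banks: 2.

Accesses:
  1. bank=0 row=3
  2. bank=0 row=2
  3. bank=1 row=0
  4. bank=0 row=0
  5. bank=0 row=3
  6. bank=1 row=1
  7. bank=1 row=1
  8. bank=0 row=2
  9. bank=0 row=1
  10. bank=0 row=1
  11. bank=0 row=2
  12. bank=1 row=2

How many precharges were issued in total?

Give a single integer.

Answer: 8

Derivation:
Acc 1: bank0 row3 -> MISS (open row3); precharges=0
Acc 2: bank0 row2 -> MISS (open row2); precharges=1
Acc 3: bank1 row0 -> MISS (open row0); precharges=1
Acc 4: bank0 row0 -> MISS (open row0); precharges=2
Acc 5: bank0 row3 -> MISS (open row3); precharges=3
Acc 6: bank1 row1 -> MISS (open row1); precharges=4
Acc 7: bank1 row1 -> HIT
Acc 8: bank0 row2 -> MISS (open row2); precharges=5
Acc 9: bank0 row1 -> MISS (open row1); precharges=6
Acc 10: bank0 row1 -> HIT
Acc 11: bank0 row2 -> MISS (open row2); precharges=7
Acc 12: bank1 row2 -> MISS (open row2); precharges=8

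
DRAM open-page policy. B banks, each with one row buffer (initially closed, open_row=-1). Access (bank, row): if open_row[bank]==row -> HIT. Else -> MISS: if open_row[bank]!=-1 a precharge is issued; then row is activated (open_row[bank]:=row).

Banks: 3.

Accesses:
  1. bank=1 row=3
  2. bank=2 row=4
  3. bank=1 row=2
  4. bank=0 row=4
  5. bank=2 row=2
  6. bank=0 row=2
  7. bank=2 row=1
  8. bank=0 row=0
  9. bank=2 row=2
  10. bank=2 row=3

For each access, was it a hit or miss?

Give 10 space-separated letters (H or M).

Answer: M M M M M M M M M M

Derivation:
Acc 1: bank1 row3 -> MISS (open row3); precharges=0
Acc 2: bank2 row4 -> MISS (open row4); precharges=0
Acc 3: bank1 row2 -> MISS (open row2); precharges=1
Acc 4: bank0 row4 -> MISS (open row4); precharges=1
Acc 5: bank2 row2 -> MISS (open row2); precharges=2
Acc 6: bank0 row2 -> MISS (open row2); precharges=3
Acc 7: bank2 row1 -> MISS (open row1); precharges=4
Acc 8: bank0 row0 -> MISS (open row0); precharges=5
Acc 9: bank2 row2 -> MISS (open row2); precharges=6
Acc 10: bank2 row3 -> MISS (open row3); precharges=7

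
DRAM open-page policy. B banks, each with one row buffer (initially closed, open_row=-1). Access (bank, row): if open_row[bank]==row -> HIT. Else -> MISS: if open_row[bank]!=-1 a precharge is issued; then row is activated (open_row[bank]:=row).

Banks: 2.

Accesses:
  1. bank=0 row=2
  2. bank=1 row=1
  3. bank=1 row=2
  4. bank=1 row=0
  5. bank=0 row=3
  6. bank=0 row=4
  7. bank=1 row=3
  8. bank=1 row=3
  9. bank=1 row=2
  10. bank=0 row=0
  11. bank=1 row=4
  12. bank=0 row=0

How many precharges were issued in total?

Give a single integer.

Answer: 8

Derivation:
Acc 1: bank0 row2 -> MISS (open row2); precharges=0
Acc 2: bank1 row1 -> MISS (open row1); precharges=0
Acc 3: bank1 row2 -> MISS (open row2); precharges=1
Acc 4: bank1 row0 -> MISS (open row0); precharges=2
Acc 5: bank0 row3 -> MISS (open row3); precharges=3
Acc 6: bank0 row4 -> MISS (open row4); precharges=4
Acc 7: bank1 row3 -> MISS (open row3); precharges=5
Acc 8: bank1 row3 -> HIT
Acc 9: bank1 row2 -> MISS (open row2); precharges=6
Acc 10: bank0 row0 -> MISS (open row0); precharges=7
Acc 11: bank1 row4 -> MISS (open row4); precharges=8
Acc 12: bank0 row0 -> HIT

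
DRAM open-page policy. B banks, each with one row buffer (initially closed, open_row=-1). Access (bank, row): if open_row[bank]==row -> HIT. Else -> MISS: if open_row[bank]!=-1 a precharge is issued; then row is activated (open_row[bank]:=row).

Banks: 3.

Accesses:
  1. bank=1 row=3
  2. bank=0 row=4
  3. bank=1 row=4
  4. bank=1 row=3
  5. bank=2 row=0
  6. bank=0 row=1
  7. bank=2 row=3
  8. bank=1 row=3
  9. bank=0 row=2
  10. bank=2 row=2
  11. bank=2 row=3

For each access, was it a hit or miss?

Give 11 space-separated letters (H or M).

Acc 1: bank1 row3 -> MISS (open row3); precharges=0
Acc 2: bank0 row4 -> MISS (open row4); precharges=0
Acc 3: bank1 row4 -> MISS (open row4); precharges=1
Acc 4: bank1 row3 -> MISS (open row3); precharges=2
Acc 5: bank2 row0 -> MISS (open row0); precharges=2
Acc 6: bank0 row1 -> MISS (open row1); precharges=3
Acc 7: bank2 row3 -> MISS (open row3); precharges=4
Acc 8: bank1 row3 -> HIT
Acc 9: bank0 row2 -> MISS (open row2); precharges=5
Acc 10: bank2 row2 -> MISS (open row2); precharges=6
Acc 11: bank2 row3 -> MISS (open row3); precharges=7

Answer: M M M M M M M H M M M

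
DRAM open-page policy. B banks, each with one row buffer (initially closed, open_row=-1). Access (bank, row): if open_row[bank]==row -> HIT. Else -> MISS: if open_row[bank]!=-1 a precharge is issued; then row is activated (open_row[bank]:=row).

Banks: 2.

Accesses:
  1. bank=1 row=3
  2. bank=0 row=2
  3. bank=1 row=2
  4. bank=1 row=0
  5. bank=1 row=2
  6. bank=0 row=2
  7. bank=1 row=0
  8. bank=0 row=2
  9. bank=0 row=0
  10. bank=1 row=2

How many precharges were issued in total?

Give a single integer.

Acc 1: bank1 row3 -> MISS (open row3); precharges=0
Acc 2: bank0 row2 -> MISS (open row2); precharges=0
Acc 3: bank1 row2 -> MISS (open row2); precharges=1
Acc 4: bank1 row0 -> MISS (open row0); precharges=2
Acc 5: bank1 row2 -> MISS (open row2); precharges=3
Acc 6: bank0 row2 -> HIT
Acc 7: bank1 row0 -> MISS (open row0); precharges=4
Acc 8: bank0 row2 -> HIT
Acc 9: bank0 row0 -> MISS (open row0); precharges=5
Acc 10: bank1 row2 -> MISS (open row2); precharges=6

Answer: 6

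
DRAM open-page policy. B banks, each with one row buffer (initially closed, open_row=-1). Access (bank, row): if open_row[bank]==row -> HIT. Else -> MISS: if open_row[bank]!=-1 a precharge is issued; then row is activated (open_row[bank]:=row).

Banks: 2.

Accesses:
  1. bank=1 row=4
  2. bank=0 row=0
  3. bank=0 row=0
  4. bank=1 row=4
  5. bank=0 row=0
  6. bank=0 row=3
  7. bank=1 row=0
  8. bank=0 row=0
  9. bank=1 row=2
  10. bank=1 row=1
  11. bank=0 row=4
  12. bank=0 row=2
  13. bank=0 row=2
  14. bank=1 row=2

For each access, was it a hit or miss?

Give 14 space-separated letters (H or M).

Answer: M M H H H M M M M M M M H M

Derivation:
Acc 1: bank1 row4 -> MISS (open row4); precharges=0
Acc 2: bank0 row0 -> MISS (open row0); precharges=0
Acc 3: bank0 row0 -> HIT
Acc 4: bank1 row4 -> HIT
Acc 5: bank0 row0 -> HIT
Acc 6: bank0 row3 -> MISS (open row3); precharges=1
Acc 7: bank1 row0 -> MISS (open row0); precharges=2
Acc 8: bank0 row0 -> MISS (open row0); precharges=3
Acc 9: bank1 row2 -> MISS (open row2); precharges=4
Acc 10: bank1 row1 -> MISS (open row1); precharges=5
Acc 11: bank0 row4 -> MISS (open row4); precharges=6
Acc 12: bank0 row2 -> MISS (open row2); precharges=7
Acc 13: bank0 row2 -> HIT
Acc 14: bank1 row2 -> MISS (open row2); precharges=8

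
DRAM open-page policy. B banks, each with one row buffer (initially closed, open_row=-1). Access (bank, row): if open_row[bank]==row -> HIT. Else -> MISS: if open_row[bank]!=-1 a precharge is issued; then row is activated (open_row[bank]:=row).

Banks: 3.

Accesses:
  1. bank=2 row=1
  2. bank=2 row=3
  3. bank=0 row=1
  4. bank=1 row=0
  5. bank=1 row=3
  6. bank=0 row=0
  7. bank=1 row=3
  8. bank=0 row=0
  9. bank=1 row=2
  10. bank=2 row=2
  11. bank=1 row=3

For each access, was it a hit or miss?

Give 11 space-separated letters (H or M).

Acc 1: bank2 row1 -> MISS (open row1); precharges=0
Acc 2: bank2 row3 -> MISS (open row3); precharges=1
Acc 3: bank0 row1 -> MISS (open row1); precharges=1
Acc 4: bank1 row0 -> MISS (open row0); precharges=1
Acc 5: bank1 row3 -> MISS (open row3); precharges=2
Acc 6: bank0 row0 -> MISS (open row0); precharges=3
Acc 7: bank1 row3 -> HIT
Acc 8: bank0 row0 -> HIT
Acc 9: bank1 row2 -> MISS (open row2); precharges=4
Acc 10: bank2 row2 -> MISS (open row2); precharges=5
Acc 11: bank1 row3 -> MISS (open row3); precharges=6

Answer: M M M M M M H H M M M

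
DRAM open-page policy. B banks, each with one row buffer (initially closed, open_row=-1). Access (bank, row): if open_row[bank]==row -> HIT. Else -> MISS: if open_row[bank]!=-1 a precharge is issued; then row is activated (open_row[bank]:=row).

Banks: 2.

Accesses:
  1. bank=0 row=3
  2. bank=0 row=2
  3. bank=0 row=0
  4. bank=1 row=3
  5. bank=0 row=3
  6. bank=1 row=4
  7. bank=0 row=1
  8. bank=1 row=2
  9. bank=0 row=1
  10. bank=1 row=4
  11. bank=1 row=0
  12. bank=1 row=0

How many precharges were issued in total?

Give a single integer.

Acc 1: bank0 row3 -> MISS (open row3); precharges=0
Acc 2: bank0 row2 -> MISS (open row2); precharges=1
Acc 3: bank0 row0 -> MISS (open row0); precharges=2
Acc 4: bank1 row3 -> MISS (open row3); precharges=2
Acc 5: bank0 row3 -> MISS (open row3); precharges=3
Acc 6: bank1 row4 -> MISS (open row4); precharges=4
Acc 7: bank0 row1 -> MISS (open row1); precharges=5
Acc 8: bank1 row2 -> MISS (open row2); precharges=6
Acc 9: bank0 row1 -> HIT
Acc 10: bank1 row4 -> MISS (open row4); precharges=7
Acc 11: bank1 row0 -> MISS (open row0); precharges=8
Acc 12: bank1 row0 -> HIT

Answer: 8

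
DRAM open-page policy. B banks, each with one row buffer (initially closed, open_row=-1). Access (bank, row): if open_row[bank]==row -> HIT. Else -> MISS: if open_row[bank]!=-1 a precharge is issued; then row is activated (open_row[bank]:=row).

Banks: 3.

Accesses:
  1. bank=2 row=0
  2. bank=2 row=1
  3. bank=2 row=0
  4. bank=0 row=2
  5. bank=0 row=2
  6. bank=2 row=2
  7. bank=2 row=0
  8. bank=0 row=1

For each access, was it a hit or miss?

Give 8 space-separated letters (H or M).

Answer: M M M M H M M M

Derivation:
Acc 1: bank2 row0 -> MISS (open row0); precharges=0
Acc 2: bank2 row1 -> MISS (open row1); precharges=1
Acc 3: bank2 row0 -> MISS (open row0); precharges=2
Acc 4: bank0 row2 -> MISS (open row2); precharges=2
Acc 5: bank0 row2 -> HIT
Acc 6: bank2 row2 -> MISS (open row2); precharges=3
Acc 7: bank2 row0 -> MISS (open row0); precharges=4
Acc 8: bank0 row1 -> MISS (open row1); precharges=5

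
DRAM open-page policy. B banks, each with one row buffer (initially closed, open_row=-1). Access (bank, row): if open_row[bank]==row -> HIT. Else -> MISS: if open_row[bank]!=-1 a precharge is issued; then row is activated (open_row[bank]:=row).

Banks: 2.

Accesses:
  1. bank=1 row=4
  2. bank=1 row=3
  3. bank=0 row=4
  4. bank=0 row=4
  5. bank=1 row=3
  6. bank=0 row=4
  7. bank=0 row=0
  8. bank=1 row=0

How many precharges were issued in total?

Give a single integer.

Acc 1: bank1 row4 -> MISS (open row4); precharges=0
Acc 2: bank1 row3 -> MISS (open row3); precharges=1
Acc 3: bank0 row4 -> MISS (open row4); precharges=1
Acc 4: bank0 row4 -> HIT
Acc 5: bank1 row3 -> HIT
Acc 6: bank0 row4 -> HIT
Acc 7: bank0 row0 -> MISS (open row0); precharges=2
Acc 8: bank1 row0 -> MISS (open row0); precharges=3

Answer: 3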